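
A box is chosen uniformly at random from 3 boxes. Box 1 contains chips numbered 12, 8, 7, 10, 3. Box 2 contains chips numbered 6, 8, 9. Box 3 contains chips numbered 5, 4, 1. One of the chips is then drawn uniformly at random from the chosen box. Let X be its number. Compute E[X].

E[X | box 1] = (12+8+7+10+3)/5 = 8.
E[X | box 2] = (6+8+9)/3 = 23/3.
E[X | box 3] = (5+4+1)/3 = 10/3.
By the law of total expectation,
E[X] = (1/3)·(8) + (1/3)·(23/3) + (1/3)·(10/3) = 19/3.

19/3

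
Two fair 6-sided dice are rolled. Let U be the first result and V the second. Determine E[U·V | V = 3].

21/2

Outcomes with V = 3: (1,3), (2,3), (3,3), (4,3), (5,3), (6,3), each with probability 1/36.
E[U·V | V = 3] = (3 + 6 + 9 + 12 + 15 + 18) / 6 = 21/2.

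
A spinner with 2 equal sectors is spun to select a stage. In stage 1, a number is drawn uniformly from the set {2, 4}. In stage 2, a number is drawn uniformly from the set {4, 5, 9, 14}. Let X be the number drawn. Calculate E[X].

E[X | stage 1] = (2+4)/2 = 3.
E[X | stage 2] = (4+5+9+14)/4 = 8.
By the law of total expectation,
E[X] = (1/2)·(3) + (1/2)·(8) = 11/2.

11/2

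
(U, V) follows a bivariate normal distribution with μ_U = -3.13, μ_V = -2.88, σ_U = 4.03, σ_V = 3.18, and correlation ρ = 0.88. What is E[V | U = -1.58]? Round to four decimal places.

-1.8037

E[V | U=x] = μ_V + ρ(σ_V/σ_U)(x − μ_U) for jointly normal variables.
E[V | U=-1.58] = -2.88 + (0.88)·(3.18/4.03)·(-1.58 − (-3.13)) = -2.88 + (0.69439)·(1.55) = -1.8037.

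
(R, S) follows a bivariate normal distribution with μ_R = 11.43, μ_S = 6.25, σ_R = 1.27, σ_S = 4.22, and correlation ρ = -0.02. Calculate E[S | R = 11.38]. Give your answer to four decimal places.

6.2533

E[S | R=x] = μ_S + ρ(σ_S/σ_R)(x − μ_R) for jointly normal variables.
E[S | R=11.38] = 6.25 + (-0.02)·(4.22/1.27)·(11.38 − (11.43)) = 6.25 + (-0.066457)·(-0.05) = 6.2533.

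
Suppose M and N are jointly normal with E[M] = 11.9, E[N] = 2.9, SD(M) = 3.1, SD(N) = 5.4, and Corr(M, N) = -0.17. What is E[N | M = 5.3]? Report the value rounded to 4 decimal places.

4.8545

The regression of N on M has slope ρ·σ_N/σ_M and passes through (μ_M, μ_N).
E[N | M=5.3] = 2.9 + (-0.17)·(5.4/3.1)·(5.3 − (11.9)) = 2.9 + (-0.29613)·(-6.6) = 4.8545.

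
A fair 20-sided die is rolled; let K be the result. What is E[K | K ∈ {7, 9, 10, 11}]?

P(K ∈ {7, 9, 10, 11}) = 1/5.
Σ over the event: 7·1/20 + 9·1/20 + 10·1/20 + 11·1/20 = 37/20.
E[K | K ∈ {7, 9, 10, 11}] = (37/20) / (1/5) = 37/4.

37/4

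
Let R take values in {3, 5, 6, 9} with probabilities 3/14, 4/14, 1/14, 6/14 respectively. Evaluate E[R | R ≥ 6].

P(R ≥ 6) = 1/2.
Σ over the event: 6·1/14 + 9·3/7 = 30/7.
E[R | R ≥ 6] = (30/7) / (1/2) = 60/7.

60/7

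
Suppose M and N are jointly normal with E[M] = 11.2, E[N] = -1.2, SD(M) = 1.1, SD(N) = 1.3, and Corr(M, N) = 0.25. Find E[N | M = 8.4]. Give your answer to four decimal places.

For a bivariate normal, E[N | M=x] = μ_N + ρ·(σ_N/σ_M)·(x − μ_M).
E[N | M=8.4] = -1.2 + (0.25)·(1.3/1.1)·(8.4 − (11.2)) = -1.2 + (0.29545)·(-2.8) = -2.0273.

-2.0273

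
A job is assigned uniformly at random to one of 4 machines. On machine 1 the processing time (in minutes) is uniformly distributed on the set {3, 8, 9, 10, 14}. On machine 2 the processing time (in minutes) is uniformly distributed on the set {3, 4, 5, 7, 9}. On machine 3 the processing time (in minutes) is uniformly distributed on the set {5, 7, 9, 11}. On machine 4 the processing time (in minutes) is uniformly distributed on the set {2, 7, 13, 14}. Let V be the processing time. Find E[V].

E[V | machine 1] = (3+8+9+10+14)/5 = 44/5.
E[V | machine 2] = (3+4+5+7+9)/5 = 28/5.
E[V | machine 3] = (5+7+9+11)/4 = 8.
E[V | machine 4] = (2+7+13+14)/4 = 9.
E[V] = (1/4)·(44/5) + (1/4)·(28/5) + (1/4)·(8) + (1/4)·(9) = 157/20.

157/20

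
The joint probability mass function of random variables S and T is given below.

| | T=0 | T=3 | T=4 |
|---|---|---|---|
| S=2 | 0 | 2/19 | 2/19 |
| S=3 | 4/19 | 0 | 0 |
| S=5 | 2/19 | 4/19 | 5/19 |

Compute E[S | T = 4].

P(T = 4) = 7/19.
Σ S·P over the event = 2·(2/19) + 5·(5/19) = 29/19.
E[S | T = 4] = (29/19) / (7/19) = 29/7.

29/7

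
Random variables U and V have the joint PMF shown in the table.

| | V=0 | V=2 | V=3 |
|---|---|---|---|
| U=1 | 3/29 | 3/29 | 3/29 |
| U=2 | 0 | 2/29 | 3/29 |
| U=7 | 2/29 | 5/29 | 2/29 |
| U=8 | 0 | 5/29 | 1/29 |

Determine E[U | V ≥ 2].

P(V ≥ 2) = 24/29.
Σ U·P over the event = 1·(3/29) + 1·(3/29) + 2·(2/29) + 2·(3/29) + 7·(5/29) + 7·(2/29) + 8·(5/29) + 8·(1/29) = 113/29.
E[U | V ≥ 2] = (113/29) / (24/29) = 113/24.

113/24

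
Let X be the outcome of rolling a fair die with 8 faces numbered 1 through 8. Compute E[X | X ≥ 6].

7

Given X ≥ 6, X is equally likely to be any of {6, 7, 8}.
E[X | X ≥ 6] = (6 + 7 + 8) / 3 = 7.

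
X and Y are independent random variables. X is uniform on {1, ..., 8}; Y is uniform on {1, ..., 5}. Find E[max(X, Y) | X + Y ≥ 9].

101/15

P(X + Y ≥ 9) = 3/8.
Summing max(X,Y)·P(x,y) over outcomes with X + Y ≥ 9 gives 101/40.
E[max(X, Y) | X + Y ≥ 9] = (101/40) / (3/8) = 101/15.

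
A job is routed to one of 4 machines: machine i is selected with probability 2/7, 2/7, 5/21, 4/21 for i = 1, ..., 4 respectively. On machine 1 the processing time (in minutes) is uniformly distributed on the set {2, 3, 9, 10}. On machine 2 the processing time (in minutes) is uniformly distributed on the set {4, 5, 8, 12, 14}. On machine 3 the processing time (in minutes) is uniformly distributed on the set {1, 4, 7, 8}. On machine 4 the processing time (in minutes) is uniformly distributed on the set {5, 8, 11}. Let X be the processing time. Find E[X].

241/35

E[X | machine 1] = (2+3+9+10)/4 = 6.
E[X | machine 2] = (4+5+8+12+14)/5 = 43/5.
E[X | machine 3] = (1+4+7+8)/4 = 5.
E[X | machine 4] = (5+8+11)/3 = 8.
By the law of total expectation,
E[X] = (2/7)·(6) + (2/7)·(43/5) + (5/21)·(5) + (4/21)·(8) = 241/35.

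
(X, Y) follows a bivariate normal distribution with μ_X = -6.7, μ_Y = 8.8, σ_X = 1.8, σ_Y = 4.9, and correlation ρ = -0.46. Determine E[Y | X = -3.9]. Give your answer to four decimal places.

For a bivariate normal, E[Y | X=x] = μ_Y + ρ·(σ_Y/σ_X)·(x − μ_X).
E[Y | X=-3.9] = 8.8 + (-0.46)·(4.9/1.8)·(-3.9 − (-6.7)) = 8.8 + (-1.2522)·(2.8) = 5.2938.

5.2938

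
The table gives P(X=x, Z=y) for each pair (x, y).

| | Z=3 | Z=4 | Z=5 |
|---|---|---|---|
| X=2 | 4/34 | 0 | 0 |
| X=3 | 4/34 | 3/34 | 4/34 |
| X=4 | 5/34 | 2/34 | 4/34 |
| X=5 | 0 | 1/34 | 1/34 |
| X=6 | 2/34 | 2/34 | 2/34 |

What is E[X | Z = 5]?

P(Z = 5) = 11/34.
Summing X·P(X=x,Z=y) over the conditioning event gives 45/34.
E[X | Z = 5] = (45/34) / (11/34) = 45/11.

45/11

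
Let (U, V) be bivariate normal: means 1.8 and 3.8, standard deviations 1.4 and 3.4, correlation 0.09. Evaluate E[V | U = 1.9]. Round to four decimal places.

3.8219

The regression of V on U has slope ρ·σ_V/σ_U and passes through (μ_U, μ_V).
E[V | U=1.9] = 3.8 + (0.09)·(3.4/1.4)·(1.9 − (1.8)) = 3.8 + (0.21857)·(0.1) = 3.8219.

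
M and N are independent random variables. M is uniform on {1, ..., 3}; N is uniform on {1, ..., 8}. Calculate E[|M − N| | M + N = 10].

5

Outcomes with M + N = 10: (2,8), (3,7), each with probability 1/24.
E[|M − N| | M + N = 10] = (6 + 4) / 2 = 5.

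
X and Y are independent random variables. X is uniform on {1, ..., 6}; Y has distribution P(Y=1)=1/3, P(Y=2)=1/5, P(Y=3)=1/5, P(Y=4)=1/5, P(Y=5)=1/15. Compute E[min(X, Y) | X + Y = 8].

3

P(X + Y = 8) = 1/9.
Summing min(X,Y)·P(x,y) over outcomes with X + Y = 8 gives 1/3.
E[min(X, Y) | X + Y = 8] = (1/3) / (1/9) = 3.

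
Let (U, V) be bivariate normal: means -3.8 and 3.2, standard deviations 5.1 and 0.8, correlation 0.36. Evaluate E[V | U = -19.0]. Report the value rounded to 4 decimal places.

E[V | U=x] = μ_V + ρ(σ_V/σ_U)(x − μ_U) for jointly normal variables.
E[V | U=-19.0] = 3.2 + (0.36)·(0.8/5.1)·(-19.0 − (-3.8)) = 3.2 + (0.056471)·(-15.2) = 2.3416.

2.3416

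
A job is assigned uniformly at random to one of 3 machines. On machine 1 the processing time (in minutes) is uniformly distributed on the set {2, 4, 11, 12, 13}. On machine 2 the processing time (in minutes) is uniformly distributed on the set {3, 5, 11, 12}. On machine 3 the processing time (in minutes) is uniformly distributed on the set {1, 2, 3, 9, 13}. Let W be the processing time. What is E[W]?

29/4

E[W | machine 1] = (2+4+11+12+13)/5 = 42/5.
E[W | machine 2] = (3+5+11+12)/4 = 31/4.
E[W | machine 3] = (1+2+3+9+13)/5 = 28/5.
By the law of total expectation,
E[W] = (1/3)·(42/5) + (1/3)·(31/4) + (1/3)·(28/5) = 29/4.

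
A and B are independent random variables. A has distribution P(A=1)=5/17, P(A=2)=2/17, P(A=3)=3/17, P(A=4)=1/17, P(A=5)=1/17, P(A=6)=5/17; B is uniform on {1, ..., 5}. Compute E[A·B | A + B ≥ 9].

425/18

P(A + B ≥ 9) = 18/85.
Summing AB·P(x,y) over outcomes with A + B ≥ 9 gives 5.
E[A·B | A + B ≥ 9] = (5) / (18/85) = 425/18.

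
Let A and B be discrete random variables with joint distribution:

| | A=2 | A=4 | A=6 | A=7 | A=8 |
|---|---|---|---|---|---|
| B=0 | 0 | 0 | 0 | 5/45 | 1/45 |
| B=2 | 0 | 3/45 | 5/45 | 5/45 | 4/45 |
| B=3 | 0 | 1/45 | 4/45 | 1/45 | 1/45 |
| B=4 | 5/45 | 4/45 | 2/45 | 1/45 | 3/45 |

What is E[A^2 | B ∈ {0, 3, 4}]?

P(B ∈ {0, 3, 4}) = 28/45.
Summing A^2·P(A=x,B=y) over the conditioning event gives 979/45.
E[A^2 | B ∈ {0, 3, 4}] = (979/45) / (28/45) = 979/28.

979/28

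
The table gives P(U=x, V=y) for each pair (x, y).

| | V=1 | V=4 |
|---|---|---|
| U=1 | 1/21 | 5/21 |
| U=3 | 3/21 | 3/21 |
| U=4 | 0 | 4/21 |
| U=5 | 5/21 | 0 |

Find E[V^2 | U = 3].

P(U = 3) = 2/7.
Σ V^2·P over the event = 1·(3/21) + 16·(3/21) = 17/7.
E[V^2 | U = 3] = (17/7) / (2/7) = 17/2.

17/2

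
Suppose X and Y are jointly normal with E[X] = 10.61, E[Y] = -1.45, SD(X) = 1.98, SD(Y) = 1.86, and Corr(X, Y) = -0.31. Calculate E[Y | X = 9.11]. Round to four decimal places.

The regression of Y on X has slope ρ·σ_Y/σ_X and passes through (μ_X, μ_Y).
E[Y | X=9.11] = -1.45 + (-0.31)·(1.86/1.98)·(9.11 − (10.61)) = -1.45 + (-0.29121)·(-1.5) = -1.0132.

-1.0132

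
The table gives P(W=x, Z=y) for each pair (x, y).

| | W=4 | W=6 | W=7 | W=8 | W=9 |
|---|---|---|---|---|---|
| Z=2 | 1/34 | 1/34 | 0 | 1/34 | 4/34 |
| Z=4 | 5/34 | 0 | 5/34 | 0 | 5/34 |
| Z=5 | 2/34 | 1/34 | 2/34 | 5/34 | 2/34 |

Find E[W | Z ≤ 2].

P(Z ≤ 2) = 7/34.
Σ W·P over the event = 4·(1/34) + 6·(1/34) + 8·(1/34) + 9·(4/34) = 27/17.
E[W | Z ≤ 2] = (27/17) / (7/34) = 54/7.

54/7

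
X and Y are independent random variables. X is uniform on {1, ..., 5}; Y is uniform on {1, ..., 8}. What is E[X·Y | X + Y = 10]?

P(X + Y = 10) = 1/10.
Summing XY·P(x,y) over outcomes with X + Y = 10 gives 43/20.
E[X·Y | X + Y = 10] = (43/20) / (1/10) = 43/2.

43/2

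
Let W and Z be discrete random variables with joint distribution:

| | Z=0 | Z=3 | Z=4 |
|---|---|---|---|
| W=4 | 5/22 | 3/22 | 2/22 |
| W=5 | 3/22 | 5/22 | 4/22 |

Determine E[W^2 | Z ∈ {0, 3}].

41/2

P(Z ∈ {0, 3}) = 8/11.
Σ W^2·P over the event = 16·(5/22) + 16·(3/22) + 25·(3/22) + 25·(5/22) = 164/11.
E[W^2 | Z ∈ {0, 3}] = (164/11) / (8/11) = 41/2.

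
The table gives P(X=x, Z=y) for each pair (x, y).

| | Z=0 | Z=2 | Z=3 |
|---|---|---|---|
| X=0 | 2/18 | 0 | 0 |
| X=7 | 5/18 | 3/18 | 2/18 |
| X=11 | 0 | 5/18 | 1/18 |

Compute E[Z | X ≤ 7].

P(X ≤ 7) = 2/3.
Σ Z·P over the event = 0·(2/18) + 0·(5/18) + 2·(3/18) + 3·(2/18) = 2/3.
E[Z | X ≤ 7] = (2/3) / (2/3) = 1.

1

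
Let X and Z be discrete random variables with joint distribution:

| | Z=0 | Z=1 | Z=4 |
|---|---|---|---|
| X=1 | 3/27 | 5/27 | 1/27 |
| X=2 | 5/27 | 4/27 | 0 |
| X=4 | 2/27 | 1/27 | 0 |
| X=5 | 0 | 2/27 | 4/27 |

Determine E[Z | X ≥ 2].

23/18

P(X ≥ 2) = 2/3.
Summing Z·P(X=x,Z=y) over the conditioning event gives 23/27.
E[Z | X ≥ 2] = (23/27) / (2/3) = 23/18.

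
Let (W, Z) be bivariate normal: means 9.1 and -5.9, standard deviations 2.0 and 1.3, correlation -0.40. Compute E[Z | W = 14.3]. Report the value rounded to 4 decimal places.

-7.2520

For a bivariate normal, E[Z | W=x] = μ_Z + ρ·(σ_Z/σ_W)·(x − μ_W).
E[Z | W=14.3] = -5.9 + (-0.40)·(1.3/2.0)·(14.3 − (9.1)) = -5.9 + (-0.26)·(5.2) = -7.2520.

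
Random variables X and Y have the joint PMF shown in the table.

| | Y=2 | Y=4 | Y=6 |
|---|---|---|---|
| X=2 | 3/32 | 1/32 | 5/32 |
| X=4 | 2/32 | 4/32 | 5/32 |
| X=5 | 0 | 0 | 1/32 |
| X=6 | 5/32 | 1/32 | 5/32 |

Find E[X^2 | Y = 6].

P(Y = 6) = 1/2.
Σ X^2·P over the event = 4·(5/32) + 16·(5/32) + 25·(1/32) + 36·(5/32) = 305/32.
E[X^2 | Y = 6] = (305/32) / (1/2) = 305/16.

305/16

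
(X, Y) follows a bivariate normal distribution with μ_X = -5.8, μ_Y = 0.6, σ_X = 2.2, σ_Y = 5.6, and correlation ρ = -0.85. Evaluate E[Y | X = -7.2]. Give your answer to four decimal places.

E[Y | X=x] = μ_Y + ρ(σ_Y/σ_X)(x − μ_X) for jointly normal variables.
E[Y | X=-7.2] = 0.6 + (-0.85)·(5.6/2.2)·(-7.2 − (-5.8)) = 0.6 + (-2.16364)·(-1.4) = 3.6291.

3.6291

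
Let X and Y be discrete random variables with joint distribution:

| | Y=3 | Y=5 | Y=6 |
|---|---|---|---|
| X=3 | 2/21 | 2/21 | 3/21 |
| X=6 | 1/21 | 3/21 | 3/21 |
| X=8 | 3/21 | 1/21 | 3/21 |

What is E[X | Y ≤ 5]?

17/3

P(Y ≤ 5) = 4/7.
Summing X·P(X=x,Y=y) over the conditioning event gives 68/21.
E[X | Y ≤ 5] = (68/21) / (4/7) = 17/3.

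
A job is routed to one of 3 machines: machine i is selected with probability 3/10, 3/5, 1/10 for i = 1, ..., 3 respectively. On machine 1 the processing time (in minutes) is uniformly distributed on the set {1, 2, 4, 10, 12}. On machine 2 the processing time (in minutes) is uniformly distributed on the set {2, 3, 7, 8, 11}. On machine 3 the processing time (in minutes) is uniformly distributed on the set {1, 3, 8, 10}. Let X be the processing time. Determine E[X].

E[X | machine 1] = (1+2+4+10+12)/5 = 29/5.
E[X | machine 2] = (2+3+7+8+11)/5 = 31/5.
E[X | machine 3] = (1+3+8+10)/4 = 11/2.
By the law of total expectation,
E[X] = (3/10)·(29/5) + (3/5)·(31/5) + (1/10)·(11/2) = 601/100.

601/100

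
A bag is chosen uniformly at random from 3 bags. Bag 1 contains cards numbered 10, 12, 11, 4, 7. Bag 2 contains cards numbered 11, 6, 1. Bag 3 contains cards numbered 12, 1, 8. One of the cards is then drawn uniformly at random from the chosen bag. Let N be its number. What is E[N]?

E[N | bag 1] = (10+12+11+4+7)/5 = 44/5.
E[N | bag 2] = (11+6+1)/3 = 6.
E[N | bag 3] = (12+1+8)/3 = 7.
By the law of total expectation,
E[N] = (1/3)·(44/5) + (1/3)·(6) + (1/3)·(7) = 109/15.

109/15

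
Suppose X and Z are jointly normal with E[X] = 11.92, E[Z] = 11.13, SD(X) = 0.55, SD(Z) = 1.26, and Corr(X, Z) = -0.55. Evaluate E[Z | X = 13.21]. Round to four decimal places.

E[Z | X=x] = μ_Z + ρ(σ_Z/σ_X)(x − μ_X) for jointly normal variables.
E[Z | X=13.21] = 11.13 + (-0.55)·(1.26/0.55)·(13.21 − (11.92)) = 11.13 + (-1.26)·(1.29) = 9.5046.

9.5046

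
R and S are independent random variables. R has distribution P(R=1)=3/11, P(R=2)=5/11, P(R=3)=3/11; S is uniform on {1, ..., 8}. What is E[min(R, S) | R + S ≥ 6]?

P(R + S ≥ 6) = 5/8.
Summing min(R,S)·P(x,y) over outcomes with R + S ≥ 6 gives 29/22.
E[min(R, S) | R + S ≥ 6] = (29/22) / (5/8) = 116/55.

116/55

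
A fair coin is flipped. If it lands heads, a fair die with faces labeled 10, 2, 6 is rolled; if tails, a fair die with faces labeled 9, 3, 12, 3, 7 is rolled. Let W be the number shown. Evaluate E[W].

E[W | heads] = (10+2+6)/3 = 6.
E[W | tails] = (9+3+12+3+7)/5 = 34/5.
By the law of total expectation,
E[W] = (1/2)·(6) + (1/2)·(34/5) = 32/5.

32/5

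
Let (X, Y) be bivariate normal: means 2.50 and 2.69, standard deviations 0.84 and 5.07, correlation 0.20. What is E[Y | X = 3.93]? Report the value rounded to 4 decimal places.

4.4162

For a bivariate normal, E[Y | X=x] = μ_Y + ρ·(σ_Y/σ_X)·(x − μ_X).
E[Y | X=3.93] = 2.69 + (0.20)·(5.07/0.84)·(3.93 − (2.50)) = 2.69 + (1.2071)·(1.43) = 4.4162.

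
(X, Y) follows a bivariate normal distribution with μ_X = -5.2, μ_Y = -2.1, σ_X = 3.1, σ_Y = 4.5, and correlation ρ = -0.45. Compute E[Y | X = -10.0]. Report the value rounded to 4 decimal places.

1.0355

E[Y | X=x] = μ_Y + ρ(σ_Y/σ_X)(x − μ_X) for jointly normal variables.
E[Y | X=-10.0] = -2.1 + (-0.45)·(4.5/3.1)·(-10.0 − (-5.2)) = -2.1 + (-0.65323)·(-4.8) = 1.0355.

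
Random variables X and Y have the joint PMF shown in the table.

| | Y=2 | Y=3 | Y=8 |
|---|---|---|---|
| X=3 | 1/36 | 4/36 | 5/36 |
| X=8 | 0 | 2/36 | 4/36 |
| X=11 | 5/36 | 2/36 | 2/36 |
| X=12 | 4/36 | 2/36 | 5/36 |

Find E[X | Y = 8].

129/16

P(Y = 8) = 4/9.
Σ X·P over the event = 3·(5/36) + 8·(4/36) + 11·(2/36) + 12·(5/36) = 43/12.
E[X | Y = 8] = (43/12) / (4/9) = 129/16.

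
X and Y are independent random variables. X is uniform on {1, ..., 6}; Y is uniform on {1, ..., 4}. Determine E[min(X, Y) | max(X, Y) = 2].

Outcomes with max(X, Y) = 2: (1,2), (2,1), (2,2), each with probability 1/24.
E[min(X, Y) | max(X, Y) = 2] = (1 + 1 + 2) / 3 = 4/3.

4/3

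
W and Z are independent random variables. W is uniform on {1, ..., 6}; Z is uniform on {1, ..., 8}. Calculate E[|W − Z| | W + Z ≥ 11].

11/5

Outcomes with W + Z ≥ 11: (3,8), (4,7), (4,8), (5,6), (5,7), (5,8), (6,5), (6,6), (6,7), (6,8), each with probability 1/48.
E[|W − Z| | W + Z ≥ 11] = (5 + 3 + 4 + 1 + 2 + 3 + 1 + 0 + 1 + 2) / 10 = 11/5.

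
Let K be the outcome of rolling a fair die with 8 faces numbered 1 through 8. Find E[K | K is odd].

Given K is odd, K is equally likely to be any of {1, 3, 5, 7}.
E[K | K is odd] = (1 + 3 + 5 + 7) / 4 = 4.

4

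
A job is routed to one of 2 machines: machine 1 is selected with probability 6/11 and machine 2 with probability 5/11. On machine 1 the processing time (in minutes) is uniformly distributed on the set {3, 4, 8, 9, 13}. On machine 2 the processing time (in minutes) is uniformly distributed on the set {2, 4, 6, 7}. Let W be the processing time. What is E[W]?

E[W | machine 1] = (3+4+8+9+13)/5 = 37/5.
E[W | machine 2] = (2+4+6+7)/4 = 19/4.
E[W] = (6/11)·(37/5) + (5/11)·(19/4) = 1363/220.

1363/220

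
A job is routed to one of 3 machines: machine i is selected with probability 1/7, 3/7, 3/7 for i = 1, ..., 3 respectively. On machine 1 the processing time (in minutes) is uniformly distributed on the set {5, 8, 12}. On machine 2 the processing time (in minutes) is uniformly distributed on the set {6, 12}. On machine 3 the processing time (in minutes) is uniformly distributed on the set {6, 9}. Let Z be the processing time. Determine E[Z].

E[Z | machine 1] = (5+8+12)/3 = 25/3.
E[Z | machine 2] = (6+12)/2 = 9.
E[Z | machine 3] = (6+9)/2 = 15/2.
By the law of total expectation,
E[Z] = (1/7)·(25/3) + (3/7)·(9) + (3/7)·(15/2) = 347/42.

347/42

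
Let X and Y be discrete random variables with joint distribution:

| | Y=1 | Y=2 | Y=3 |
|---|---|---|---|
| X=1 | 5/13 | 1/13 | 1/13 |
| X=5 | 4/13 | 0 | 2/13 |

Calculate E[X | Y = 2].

P(Y = 2) = 1/13.
Σ X·P over the event = 1·(1/13) = 1/13.
E[X | Y = 2] = (1/13) / (1/13) = 1.

1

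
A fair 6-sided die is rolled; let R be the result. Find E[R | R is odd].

Given R is odd, R is equally likely to be any of {1, 3, 5}.
E[R | R is odd] = (1 + 3 + 5) / 3 = 3.

3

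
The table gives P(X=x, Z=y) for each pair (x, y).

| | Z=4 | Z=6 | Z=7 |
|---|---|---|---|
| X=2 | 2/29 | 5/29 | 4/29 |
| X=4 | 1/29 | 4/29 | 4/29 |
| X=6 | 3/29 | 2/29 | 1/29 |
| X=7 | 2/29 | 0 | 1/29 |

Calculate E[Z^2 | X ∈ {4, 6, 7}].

101/3

P(X ∈ {4, 6, 7}) = 18/29.
Σ Z^2·P over the event = 16·(1/29) + 36·(4/29) + 49·(4/29) + 16·(3/29) + 36·(2/29) + 49·(1/29) + 16·(2/29) + 49·(1/29) = 606/29.
E[Z^2 | X ∈ {4, 6, 7}] = (606/29) / (18/29) = 101/3.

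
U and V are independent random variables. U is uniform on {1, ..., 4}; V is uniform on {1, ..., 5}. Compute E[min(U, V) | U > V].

5/3

P(U > V) = 3/10.
Summing min(U,V)·P(x,y) over outcomes with U > V gives 1/2.
E[min(U, V) | U > V] = (1/2) / (3/10) = 5/3.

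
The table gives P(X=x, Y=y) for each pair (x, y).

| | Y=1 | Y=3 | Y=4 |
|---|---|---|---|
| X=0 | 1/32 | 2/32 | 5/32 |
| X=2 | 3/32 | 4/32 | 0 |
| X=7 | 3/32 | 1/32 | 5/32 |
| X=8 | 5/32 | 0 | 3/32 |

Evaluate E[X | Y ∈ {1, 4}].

126/25

P(Y ∈ {1, 4}) = 25/32.
Σ X·P over the event = 0·(1/32) + 0·(5/32) + 2·(3/32) + 7·(3/32) + 7·(5/32) + 8·(5/32) + 8·(3/32) = 63/16.
E[X | Y ∈ {1, 4}] = (63/16) / (25/32) = 126/25.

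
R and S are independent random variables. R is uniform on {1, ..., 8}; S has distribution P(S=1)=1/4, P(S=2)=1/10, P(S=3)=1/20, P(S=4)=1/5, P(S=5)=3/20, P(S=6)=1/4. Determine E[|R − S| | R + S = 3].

1

P(R + S = 3) = 7/160.
Summing |R−S|·P(x,y) over outcomes with R + S = 3 gives 7/160.
E[|R − S| | R + S = 3] = (7/160) / (7/160) = 1.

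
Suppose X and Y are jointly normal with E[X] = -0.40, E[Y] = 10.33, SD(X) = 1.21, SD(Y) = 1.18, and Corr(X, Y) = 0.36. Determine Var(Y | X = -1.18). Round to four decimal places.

1.2119

Var(Y | X=x) = (1 − ρ²)·σ_Y².
Var(Y | X=-1.18) = (1.18)²·(1 − (0.36)²) = 1.3924·0.8704 = 1.2119.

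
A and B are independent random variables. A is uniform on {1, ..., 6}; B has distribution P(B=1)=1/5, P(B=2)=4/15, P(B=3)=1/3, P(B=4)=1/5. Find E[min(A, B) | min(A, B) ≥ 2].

P(min(A, B) ≥ 2) = 2/3.
Summing min(A,B)·P(x,y) over outcomes with min(A, B) ≥ 2 gives 161/90.
E[min(A, B) | min(A, B) ≥ 2] = (161/90) / (2/3) = 161/60.

161/60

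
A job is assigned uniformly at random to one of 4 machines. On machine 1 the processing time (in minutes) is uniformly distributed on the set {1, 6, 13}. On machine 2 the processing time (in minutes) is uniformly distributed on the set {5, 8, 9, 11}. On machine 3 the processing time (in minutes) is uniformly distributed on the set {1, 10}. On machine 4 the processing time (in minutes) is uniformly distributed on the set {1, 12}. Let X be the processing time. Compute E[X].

323/48

E[X | machine 1] = (1+6+13)/3 = 20/3.
E[X | machine 2] = (5+8+9+11)/4 = 33/4.
E[X | machine 3] = (1+10)/2 = 11/2.
E[X | machine 4] = (1+12)/2 = 13/2.
E[X] = (1/4)·(20/3) + (1/4)·(33/4) + (1/4)·(11/2) + (1/4)·(13/2) = 323/48.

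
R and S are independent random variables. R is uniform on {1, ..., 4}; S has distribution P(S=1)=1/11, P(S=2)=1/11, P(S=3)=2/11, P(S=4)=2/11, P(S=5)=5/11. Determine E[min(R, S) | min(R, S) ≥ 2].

P(min(R, S) ≥ 2) = 15/22.
Summing min(R,S)·P(x,y) over outcomes with min(R, S) ≥ 2 gives 85/44.
E[min(R, S) | min(R, S) ≥ 2] = (85/44) / (15/22) = 17/6.

17/6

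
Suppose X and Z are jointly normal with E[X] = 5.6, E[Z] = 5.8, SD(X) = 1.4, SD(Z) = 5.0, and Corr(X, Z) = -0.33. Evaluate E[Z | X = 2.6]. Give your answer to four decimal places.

For a bivariate normal, E[Z | X=x] = μ_Z + ρ·(σ_Z/σ_X)·(x − μ_X).
E[Z | X=2.6] = 5.8 + (-0.33)·(5.0/1.4)·(2.6 − (5.6)) = 5.8 + (-1.17857)·(-3) = 9.3357.

9.3357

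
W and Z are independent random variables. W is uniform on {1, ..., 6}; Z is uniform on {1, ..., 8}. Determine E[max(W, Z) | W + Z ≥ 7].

P(W + Z ≥ 7) = 11/16.
Summing max(W,Z)·P(x,y) over outcomes with W + Z ≥ 7 gives 203/48.
E[max(W, Z) | W + Z ≥ 7] = (203/48) / (11/16) = 203/33.

203/33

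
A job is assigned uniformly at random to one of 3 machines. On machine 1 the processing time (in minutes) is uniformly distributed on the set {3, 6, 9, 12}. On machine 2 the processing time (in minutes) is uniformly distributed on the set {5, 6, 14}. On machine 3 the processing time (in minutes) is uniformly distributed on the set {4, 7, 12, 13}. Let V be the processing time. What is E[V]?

E[V | machine 1] = (3+6+9+12)/4 = 15/2.
E[V | machine 2] = (5+6+14)/3 = 25/3.
E[V | machine 3] = (4+7+12+13)/4 = 9.
E[V] = (1/3)·(15/2) + (1/3)·(25/3) + (1/3)·(9) = 149/18.

149/18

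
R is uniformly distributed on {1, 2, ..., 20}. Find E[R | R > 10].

Given R > 10, R is equally likely to be any of {11, 12, 13, 14, 15, 16, 17, 18, 19, 20}.
E[R | R > 10] = (11 + 12 + 13 + 14 + 15 + 16 + 17 + 18 + 19 + 20) / 10 = 31/2.

31/2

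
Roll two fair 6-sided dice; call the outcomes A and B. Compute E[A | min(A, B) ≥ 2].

4

P(min(A, B) ≥ 2) = 25/36.
Summing A·P(x,y) over outcomes with min(A, B) ≥ 2 gives 25/9.
E[A | min(A, B) ≥ 2] = (25/9) / (25/36) = 4.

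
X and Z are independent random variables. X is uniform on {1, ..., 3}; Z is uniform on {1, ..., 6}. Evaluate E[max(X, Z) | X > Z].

Outcomes with X > Z: (2,1), (3,1), (3,2), each with probability 1/18.
E[max(X, Z) | X > Z] = (2 + 3 + 3) / 3 = 8/3.

8/3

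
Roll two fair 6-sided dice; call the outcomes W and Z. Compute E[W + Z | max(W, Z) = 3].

Outcomes with max(W, Z) = 3: (1,3), (2,3), (3,1), (3,2), (3,3), each with probability 1/36.
E[W + Z | max(W, Z) = 3] = (4 + 5 + 4 + 5 + 6) / 5 = 24/5.

24/5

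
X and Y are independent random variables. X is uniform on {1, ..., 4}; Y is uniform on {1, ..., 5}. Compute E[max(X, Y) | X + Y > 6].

9/2

Outcomes with X + Y > 6: (2,5), (3,4), (3,5), (4,3), (4,4), (4,5), each with probability 1/20.
E[max(X, Y) | X + Y > 6] = (5 + 4 + 5 + 4 + 4 + 5) / 6 = 9/2.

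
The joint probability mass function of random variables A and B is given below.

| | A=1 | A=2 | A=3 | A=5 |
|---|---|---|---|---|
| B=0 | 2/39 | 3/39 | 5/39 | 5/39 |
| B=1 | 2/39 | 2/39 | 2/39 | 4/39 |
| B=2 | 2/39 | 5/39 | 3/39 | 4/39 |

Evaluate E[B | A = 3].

4/5

P(A = 3) = 10/39.
Σ B·P over the event = 0·(5/39) + 1·(2/39) + 2·(3/39) = 8/39.
E[B | A = 3] = (8/39) / (10/39) = 4/5.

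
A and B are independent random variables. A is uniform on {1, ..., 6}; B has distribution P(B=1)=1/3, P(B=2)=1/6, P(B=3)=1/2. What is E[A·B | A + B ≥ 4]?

P(A + B ≥ 4) = 31/36.
Summing AB·P(x,y) over outcomes with A + B ≥ 4 gives 265/36.
E[A·B | A + B ≥ 4] = (265/36) / (31/36) = 265/31.

265/31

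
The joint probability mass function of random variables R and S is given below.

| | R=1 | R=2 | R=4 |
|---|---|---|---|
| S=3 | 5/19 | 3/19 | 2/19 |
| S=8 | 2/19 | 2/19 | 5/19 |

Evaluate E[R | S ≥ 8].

P(S ≥ 8) = 9/19.
Σ R·P over the event = 1·(2/19) + 2·(2/19) + 4·(5/19) = 26/19.
E[R | S ≥ 8] = (26/19) / (9/19) = 26/9.

26/9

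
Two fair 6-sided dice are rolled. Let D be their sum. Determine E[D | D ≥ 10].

P(D ≥ 10) = 1/6.
Σ over the event: 10·1/12 + 11·1/18 + 12·1/36 = 16/9.
E[D | D ≥ 10] = (16/9) / (1/6) = 32/3.

32/3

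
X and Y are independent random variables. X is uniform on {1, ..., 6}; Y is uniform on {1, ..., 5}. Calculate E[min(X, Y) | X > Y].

P(X > Y) = 1/2.
Summing min(X,Y)·P(x,y) over outcomes with X > Y gives 7/6.
E[min(X, Y) | X > Y] = (7/6) / (1/2) = 7/3.

7/3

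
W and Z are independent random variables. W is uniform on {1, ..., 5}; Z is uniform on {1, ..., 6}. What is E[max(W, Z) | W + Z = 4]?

8/3

Outcomes with W + Z = 4: (1,3), (2,2), (3,1), each with probability 1/30.
E[max(W, Z) | W + Z = 4] = (3 + 2 + 3) / 3 = 8/3.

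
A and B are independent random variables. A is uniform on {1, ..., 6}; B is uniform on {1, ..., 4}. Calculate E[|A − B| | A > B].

P(A > B) = 7/12.
Summing |A−B|·P(x,y) over outcomes with A > B gives 17/12.
E[|A − B| | A > B] = (17/12) / (7/12) = 17/7.

17/7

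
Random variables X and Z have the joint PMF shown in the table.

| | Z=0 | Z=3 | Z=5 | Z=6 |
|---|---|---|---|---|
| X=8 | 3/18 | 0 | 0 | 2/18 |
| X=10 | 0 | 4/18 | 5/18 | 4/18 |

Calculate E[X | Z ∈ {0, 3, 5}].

P(Z ∈ {0, 3, 5}) = 2/3.
Σ X·P over the event = 8·(3/18) + 10·(4/18) + 10·(5/18) = 19/3.
E[X | Z ∈ {0, 3, 5}] = (19/3) / (2/3) = 19/2.

19/2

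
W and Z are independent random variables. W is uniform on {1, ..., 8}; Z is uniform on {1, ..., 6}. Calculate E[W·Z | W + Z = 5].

5

P(W + Z = 5) = 1/12.
Summing WZ·P(x,y) over outcomes with W + Z = 5 gives 5/12.
E[W·Z | W + Z = 5] = (5/12) / (1/12) = 5.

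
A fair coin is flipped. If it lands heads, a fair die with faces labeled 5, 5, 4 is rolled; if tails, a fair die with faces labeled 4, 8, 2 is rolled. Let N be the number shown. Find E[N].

14/3

E[N | heads] = (5+5+4)/3 = 14/3.
E[N | tails] = (4+8+2)/3 = 14/3.
E[N] = (1/2)·(14/3) + (1/2)·(14/3) = 14/3.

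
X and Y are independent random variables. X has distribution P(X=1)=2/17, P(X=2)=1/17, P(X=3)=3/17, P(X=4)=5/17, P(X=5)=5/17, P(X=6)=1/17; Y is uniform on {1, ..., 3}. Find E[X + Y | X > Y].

P(X > Y) = 40/51.
Summing (X+Y)·P(x,y) over outcomes with X > Y gives 83/17.
E[X + Y | X > Y] = (83/17) / (40/51) = 249/40.

249/40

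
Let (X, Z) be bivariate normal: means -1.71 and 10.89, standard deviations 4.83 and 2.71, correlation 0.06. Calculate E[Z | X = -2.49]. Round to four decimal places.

E[Z | X=x] = μ_Z + ρ(σ_Z/σ_X)(x − μ_X) for jointly normal variables.
E[Z | X=-2.49] = 10.89 + (0.06)·(2.71/4.83)·(-2.49 − (-1.71)) = 10.89 + (0.033665)·(-0.78) = 10.8637.

10.8637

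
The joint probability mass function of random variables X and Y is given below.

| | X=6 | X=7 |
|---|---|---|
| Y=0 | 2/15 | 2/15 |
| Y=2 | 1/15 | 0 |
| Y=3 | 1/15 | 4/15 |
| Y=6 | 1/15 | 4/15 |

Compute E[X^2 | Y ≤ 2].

P(Y ≤ 2) = 1/3.
Σ X^2·P over the event = 36·(2/15) + 36·(1/15) + 49·(2/15) = 206/15.
E[X^2 | Y ≤ 2] = (206/15) / (1/3) = 206/5.

206/5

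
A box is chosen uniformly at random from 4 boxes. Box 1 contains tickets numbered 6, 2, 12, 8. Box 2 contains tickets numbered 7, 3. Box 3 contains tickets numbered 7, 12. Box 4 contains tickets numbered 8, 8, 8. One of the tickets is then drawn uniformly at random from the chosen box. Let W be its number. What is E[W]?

59/8

E[W | box 1] = (6+2+12+8)/4 = 7.
E[W | box 2] = (7+3)/2 = 5.
E[W | box 3] = (7+12)/2 = 19/2.
E[W | box 4] = (8+8+8)/3 = 8.
By the law of total expectation,
E[W] = (1/4)·(7) + (1/4)·(5) + (1/4)·(19/2) + (1/4)·(8) = 59/8.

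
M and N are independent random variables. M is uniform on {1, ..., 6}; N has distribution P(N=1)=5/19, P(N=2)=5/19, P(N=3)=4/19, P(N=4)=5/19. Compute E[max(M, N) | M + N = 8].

P(M + N = 8) = 7/57.
Summing max(M,N)·P(x,y) over outcomes with M + N = 8 gives 35/57.
E[max(M, N) | M + N = 8] = (35/57) / (7/57) = 5.

5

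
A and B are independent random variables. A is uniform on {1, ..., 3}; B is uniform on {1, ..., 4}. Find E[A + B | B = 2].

4

Outcomes with B = 2: (1,2), (2,2), (3,2), each with probability 1/12.
E[A + B | B = 2] = (3 + 4 + 5) / 3 = 4.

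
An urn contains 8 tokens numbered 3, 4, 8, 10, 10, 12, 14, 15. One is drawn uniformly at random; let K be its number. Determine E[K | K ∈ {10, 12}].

32/3

P(K ∈ {10, 12}) = 3/8.
Σ over the event: 10·1/4 + 12·1/8 = 4.
E[K | K ∈ {10, 12}] = (4) / (3/8) = 32/3.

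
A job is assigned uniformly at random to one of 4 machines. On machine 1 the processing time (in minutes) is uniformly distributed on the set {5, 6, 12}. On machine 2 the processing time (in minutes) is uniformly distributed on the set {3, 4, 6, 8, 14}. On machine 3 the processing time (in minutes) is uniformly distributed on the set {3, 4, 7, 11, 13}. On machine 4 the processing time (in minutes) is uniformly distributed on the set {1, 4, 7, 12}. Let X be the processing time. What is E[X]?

E[X | machine 1] = (5+6+12)/3 = 23/3.
E[X | machine 2] = (3+4+6+8+14)/5 = 7.
E[X | machine 3] = (3+4+7+11+13)/5 = 38/5.
E[X | machine 4] = (1+4+7+12)/4 = 6.
E[X] = (1/4)·(23/3) + (1/4)·(7) + (1/4)·(38/5) + (1/4)·(6) = 106/15.

106/15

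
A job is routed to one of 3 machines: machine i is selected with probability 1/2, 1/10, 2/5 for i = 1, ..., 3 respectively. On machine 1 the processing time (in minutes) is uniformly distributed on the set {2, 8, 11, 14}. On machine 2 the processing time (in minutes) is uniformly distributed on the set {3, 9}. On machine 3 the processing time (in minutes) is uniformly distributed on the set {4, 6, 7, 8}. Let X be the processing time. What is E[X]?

E[X | machine 1] = (2+8+11+14)/4 = 35/4.
E[X | machine 2] = (3+9)/2 = 6.
E[X | machine 3] = (4+6+7+8)/4 = 25/4.
By the law of total expectation,
E[X] = (1/2)·(35/4) + (1/10)·(6) + (2/5)·(25/4) = 299/40.

299/40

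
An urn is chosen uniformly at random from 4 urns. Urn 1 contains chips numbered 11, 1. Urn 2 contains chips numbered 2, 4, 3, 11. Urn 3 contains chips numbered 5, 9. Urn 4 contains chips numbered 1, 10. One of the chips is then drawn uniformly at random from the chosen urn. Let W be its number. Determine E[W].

E[W | urn 1] = (11+1)/2 = 6.
E[W | urn 2] = (2+4+3+11)/4 = 5.
E[W | urn 3] = (5+9)/2 = 7.
E[W | urn 4] = (1+10)/2 = 11/2.
E[W] = (1/4)·(6) + (1/4)·(5) + (1/4)·(7) + (1/4)·(11/2) = 47/8.

47/8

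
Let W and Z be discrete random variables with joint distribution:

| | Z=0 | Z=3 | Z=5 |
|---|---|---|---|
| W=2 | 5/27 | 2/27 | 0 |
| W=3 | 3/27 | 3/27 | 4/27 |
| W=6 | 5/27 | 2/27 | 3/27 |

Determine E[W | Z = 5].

30/7

P(Z = 5) = 7/27.
Σ W·P over the event = 3·(4/27) + 6·(3/27) = 10/9.
E[W | Z = 5] = (10/9) / (7/27) = 30/7.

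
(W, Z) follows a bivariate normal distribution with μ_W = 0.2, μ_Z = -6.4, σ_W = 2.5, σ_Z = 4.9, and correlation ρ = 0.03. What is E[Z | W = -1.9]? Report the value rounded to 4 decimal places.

-6.5235

E[Z | W=x] = μ_Z + ρ(σ_Z/σ_W)(x − μ_W) for jointly normal variables.
E[Z | W=-1.9] = -6.4 + (0.03)·(4.9/2.5)·(-1.9 − (0.2)) = -6.4 + (0.0588)·(-2.1) = -6.5235.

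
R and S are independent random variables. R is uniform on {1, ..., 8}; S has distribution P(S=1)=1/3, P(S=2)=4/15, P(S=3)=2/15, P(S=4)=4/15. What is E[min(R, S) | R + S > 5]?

49/20

P(R + S > 5) = 2/3.
Summing min(R,S)·P(x,y) over outcomes with R + S > 5 gives 49/30.
E[min(R, S) | R + S > 5] = (49/30) / (2/3) = 49/20.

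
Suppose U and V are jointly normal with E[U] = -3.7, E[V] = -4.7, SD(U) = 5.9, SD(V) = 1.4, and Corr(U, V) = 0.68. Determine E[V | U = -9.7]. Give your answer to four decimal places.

For a bivariate normal, E[V | U=x] = μ_V + ρ·(σ_V/σ_U)·(x − μ_U).
E[V | U=-9.7] = -4.7 + (0.68)·(1.4/5.9)·(-9.7 − (-3.7)) = -4.7 + (0.161356)·(-6) = -5.6681.

-5.6681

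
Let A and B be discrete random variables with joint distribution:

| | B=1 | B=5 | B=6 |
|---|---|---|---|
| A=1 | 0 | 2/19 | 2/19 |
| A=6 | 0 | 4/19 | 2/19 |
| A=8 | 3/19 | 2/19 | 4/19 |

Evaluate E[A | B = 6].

P(B = 6) = 8/19.
Σ A·P over the event = 1·(2/19) + 6·(2/19) + 8·(4/19) = 46/19.
E[A | B = 6] = (46/19) / (8/19) = 23/4.

23/4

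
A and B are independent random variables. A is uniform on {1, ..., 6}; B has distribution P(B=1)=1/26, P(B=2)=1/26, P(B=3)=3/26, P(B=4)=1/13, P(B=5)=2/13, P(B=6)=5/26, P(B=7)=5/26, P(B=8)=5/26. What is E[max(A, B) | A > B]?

129/26

P(A > B) = 1/6.
Summing max(A,B)·P(x,y) over outcomes with A > B gives 43/52.
E[max(A, B) | A > B] = (43/52) / (1/6) = 129/26.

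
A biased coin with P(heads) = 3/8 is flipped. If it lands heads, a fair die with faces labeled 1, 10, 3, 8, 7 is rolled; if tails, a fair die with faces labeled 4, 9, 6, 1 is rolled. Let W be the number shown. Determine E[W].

53/10

E[W | heads] = (1+10+3+8+7)/5 = 29/5.
E[W | tails] = (4+9+6+1)/4 = 5.
E[W] = (3/8)·(29/5) + (5/8)·(5) = 53/10.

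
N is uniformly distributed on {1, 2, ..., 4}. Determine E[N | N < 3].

Given N < 3, N is equally likely to be any of {1, 2}.
E[N | N < 3] = (1 + 2) / 2 = 3/2.

3/2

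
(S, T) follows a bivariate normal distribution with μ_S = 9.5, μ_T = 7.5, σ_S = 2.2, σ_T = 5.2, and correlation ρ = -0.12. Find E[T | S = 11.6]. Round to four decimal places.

6.9044

The regression of T on S has slope ρ·σ_T/σ_S and passes through (μ_S, μ_T).
E[T | S=11.6] = 7.5 + (-0.12)·(5.2/2.2)·(11.6 − (9.5)) = 7.5 + (-0.28364)·(2.1) = 6.9044.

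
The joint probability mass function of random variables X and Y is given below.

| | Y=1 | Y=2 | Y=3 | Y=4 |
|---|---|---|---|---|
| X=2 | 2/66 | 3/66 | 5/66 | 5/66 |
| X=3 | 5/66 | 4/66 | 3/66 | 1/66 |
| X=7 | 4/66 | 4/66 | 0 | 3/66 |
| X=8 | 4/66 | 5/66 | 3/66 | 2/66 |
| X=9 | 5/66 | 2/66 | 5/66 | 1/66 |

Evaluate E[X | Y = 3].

P(Y = 3) = 8/33.
Σ X·P over the event = 2·(5/66) + 3·(3/66) + 8·(3/66) + 9·(5/66) = 4/3.
E[X | Y = 3] = (4/3) / (8/33) = 11/2.

11/2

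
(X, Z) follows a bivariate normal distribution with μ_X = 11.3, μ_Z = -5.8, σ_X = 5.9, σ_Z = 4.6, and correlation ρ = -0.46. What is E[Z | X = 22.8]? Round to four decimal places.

-9.9244

For a bivariate normal, E[Z | X=x] = μ_Z + ρ·(σ_Z/σ_X)·(x − μ_X).
E[Z | X=22.8] = -5.8 + (-0.46)·(4.6/5.9)·(22.8 − (11.3)) = -5.8 + (-0.35864)·(11.5) = -9.9244.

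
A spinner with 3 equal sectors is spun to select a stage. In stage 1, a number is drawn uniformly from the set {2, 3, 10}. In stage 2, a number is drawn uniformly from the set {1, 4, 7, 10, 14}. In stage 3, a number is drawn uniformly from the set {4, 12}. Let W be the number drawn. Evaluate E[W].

101/15

E[W | stage 1] = (2+3+10)/3 = 5.
E[W | stage 2] = (1+4+7+10+14)/5 = 36/5.
E[W | stage 3] = (4+12)/2 = 8.
E[W] = (1/3)·(5) + (1/3)·(36/5) + (1/3)·(8) = 101/15.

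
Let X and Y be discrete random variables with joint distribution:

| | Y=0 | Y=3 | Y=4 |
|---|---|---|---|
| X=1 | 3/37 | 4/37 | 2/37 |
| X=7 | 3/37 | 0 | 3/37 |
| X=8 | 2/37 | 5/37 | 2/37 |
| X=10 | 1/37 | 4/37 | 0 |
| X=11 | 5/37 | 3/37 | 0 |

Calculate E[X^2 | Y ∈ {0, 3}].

P(Y ∈ {0, 3}) = 30/37.
Summing X^2·P(X=x,Y=y) over the conditioning event gives 2070/37.
E[X^2 | Y ∈ {0, 3}] = (2070/37) / (30/37) = 69.

69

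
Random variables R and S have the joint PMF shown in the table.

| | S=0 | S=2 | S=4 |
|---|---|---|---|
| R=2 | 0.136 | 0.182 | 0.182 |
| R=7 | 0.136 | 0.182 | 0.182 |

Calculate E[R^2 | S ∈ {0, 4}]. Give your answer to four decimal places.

26.5000

P(S ∈ {0, 4}) = 0.636.
Σ R^2·P over the event = 4·(0.136) + 4·(0.182) + 49·(0.136) + 49·(0.182) = 16.854.
E[R^2 | S ∈ {0, 4}] = (16.854) / (0.636) = 26.5000.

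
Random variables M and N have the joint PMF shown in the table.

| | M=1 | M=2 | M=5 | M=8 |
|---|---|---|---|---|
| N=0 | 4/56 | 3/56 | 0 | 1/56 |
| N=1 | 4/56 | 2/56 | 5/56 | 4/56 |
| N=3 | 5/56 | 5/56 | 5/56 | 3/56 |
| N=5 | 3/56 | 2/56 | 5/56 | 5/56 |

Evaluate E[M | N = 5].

24/5

P(N = 5) = 15/56.
Σ M·P over the event = 1·(3/56) + 2·(2/56) + 5·(5/56) + 8·(5/56) = 9/7.
E[M | N = 5] = (9/7) / (15/56) = 24/5.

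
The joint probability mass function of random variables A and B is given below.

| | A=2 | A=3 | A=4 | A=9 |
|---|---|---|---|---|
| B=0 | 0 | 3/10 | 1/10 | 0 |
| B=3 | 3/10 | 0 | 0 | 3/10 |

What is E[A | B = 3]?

P(B = 3) = 3/5.
Σ A·P over the event = 2·(3/10) + 9·(3/10) = 33/10.
E[A | B = 3] = (33/10) / (3/5) = 11/2.

11/2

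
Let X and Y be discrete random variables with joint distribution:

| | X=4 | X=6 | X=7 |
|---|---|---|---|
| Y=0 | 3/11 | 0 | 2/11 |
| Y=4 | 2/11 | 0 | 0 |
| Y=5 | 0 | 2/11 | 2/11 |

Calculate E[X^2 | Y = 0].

P(Y = 0) = 5/11.
Σ X^2·P over the event = 16·(3/11) + 49·(2/11) = 146/11.
E[X^2 | Y = 0] = (146/11) / (5/11) = 146/5.

146/5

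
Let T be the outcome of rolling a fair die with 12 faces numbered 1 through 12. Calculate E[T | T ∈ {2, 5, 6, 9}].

P(T ∈ {2, 5, 6, 9}) = 1/3.
Σ over the event: 2·1/12 + 5·1/12 + 6·1/12 + 9·1/12 = 11/6.
E[T | T ∈ {2, 5, 6, 9}] = (11/6) / (1/3) = 11/2.

11/2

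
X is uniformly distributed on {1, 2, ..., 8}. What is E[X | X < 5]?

5/2

Given X < 5, X is equally likely to be any of {1, 2, 3, 4}.
E[X | X < 5] = (1 + 2 + 3 + 4) / 4 = 5/2.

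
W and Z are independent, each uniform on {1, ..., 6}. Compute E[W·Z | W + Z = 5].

P(W + Z = 5) = 1/9.
Summing WZ·P(x,y) over outcomes with W + Z = 5 gives 5/9.
E[W·Z | W + Z = 5] = (5/9) / (1/9) = 5.

5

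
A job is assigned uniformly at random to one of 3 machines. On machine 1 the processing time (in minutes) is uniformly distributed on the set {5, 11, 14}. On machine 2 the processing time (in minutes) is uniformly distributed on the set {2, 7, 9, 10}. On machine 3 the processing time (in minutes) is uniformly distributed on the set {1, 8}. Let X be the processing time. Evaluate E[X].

43/6

E[X | machine 1] = (5+11+14)/3 = 10.
E[X | machine 2] = (2+7+9+10)/4 = 7.
E[X | machine 3] = (1+8)/2 = 9/2.
E[X] = (1/3)·(10) + (1/3)·(7) + (1/3)·(9/2) = 43/6.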